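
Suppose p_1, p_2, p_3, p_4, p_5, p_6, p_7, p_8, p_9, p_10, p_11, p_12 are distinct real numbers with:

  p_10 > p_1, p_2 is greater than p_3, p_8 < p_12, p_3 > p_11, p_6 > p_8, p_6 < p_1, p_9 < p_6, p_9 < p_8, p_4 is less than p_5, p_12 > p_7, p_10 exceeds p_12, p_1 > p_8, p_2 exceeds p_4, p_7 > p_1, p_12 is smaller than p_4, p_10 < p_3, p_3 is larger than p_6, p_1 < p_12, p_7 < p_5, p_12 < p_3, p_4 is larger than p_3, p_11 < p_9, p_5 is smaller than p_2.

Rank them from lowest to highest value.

Each adjacent pair is fixed by a given relation: p_11 < p_9; p_9 < p_8; p_8 < p_6; p_6 < p_1; p_1 < p_7; p_7 < p_12; p_12 < p_10; p_10 < p_3; p_3 < p_4; p_4 < p_5; p_5 < p_2. Chaining them end to end gives the full order.

p_11 < p_9 < p_8 < p_6 < p_1 < p_7 < p_12 < p_10 < p_3 < p_4 < p_5 < p_2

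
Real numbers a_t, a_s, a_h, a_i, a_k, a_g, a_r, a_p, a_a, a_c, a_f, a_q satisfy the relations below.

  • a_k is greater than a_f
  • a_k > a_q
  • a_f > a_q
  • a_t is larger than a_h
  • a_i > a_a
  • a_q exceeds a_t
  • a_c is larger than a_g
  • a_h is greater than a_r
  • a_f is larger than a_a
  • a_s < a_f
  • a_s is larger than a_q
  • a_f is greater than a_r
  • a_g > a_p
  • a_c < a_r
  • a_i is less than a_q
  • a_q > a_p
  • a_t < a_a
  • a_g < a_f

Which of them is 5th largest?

Piecing the relations together gives one ordering: a_p < a_g < a_c < a_r < a_h < a_t < a_a < a_i < a_q < a_s < a_f < a_k.
The 5th largest is a_i.

a_i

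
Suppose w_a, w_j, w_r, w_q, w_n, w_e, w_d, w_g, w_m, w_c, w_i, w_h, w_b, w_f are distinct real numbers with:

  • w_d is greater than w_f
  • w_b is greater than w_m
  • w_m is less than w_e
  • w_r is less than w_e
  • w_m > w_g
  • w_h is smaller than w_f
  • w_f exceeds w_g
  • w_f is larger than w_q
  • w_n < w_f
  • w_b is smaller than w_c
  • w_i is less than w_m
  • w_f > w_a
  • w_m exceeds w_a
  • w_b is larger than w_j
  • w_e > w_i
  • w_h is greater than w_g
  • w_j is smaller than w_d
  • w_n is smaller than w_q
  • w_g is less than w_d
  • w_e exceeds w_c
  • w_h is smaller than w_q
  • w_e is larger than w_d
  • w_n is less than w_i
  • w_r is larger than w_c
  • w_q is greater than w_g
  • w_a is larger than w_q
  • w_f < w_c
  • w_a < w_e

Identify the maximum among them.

Chaining downward from w_e: directly below it, w_i, w_a, w_m, w_d, w_c, w_r; then w_j, w_g, w_n, w_q, w_f, w_b; then w_h.
That covers every other element, and nothing is given above w_e, so w_e is the maximum.

w_e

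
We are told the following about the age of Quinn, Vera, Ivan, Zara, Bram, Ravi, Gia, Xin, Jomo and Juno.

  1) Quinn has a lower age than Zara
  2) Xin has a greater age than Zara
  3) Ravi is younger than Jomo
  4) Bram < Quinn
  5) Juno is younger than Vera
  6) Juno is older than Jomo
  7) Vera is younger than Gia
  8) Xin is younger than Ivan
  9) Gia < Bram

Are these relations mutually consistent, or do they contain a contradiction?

The single ordering Ravi < Jomo < Juno < Vera < Gia < Bram < Quinn < Zara < Xin < Ivan satisfies every listed relation, so no contradiction arises.

consistent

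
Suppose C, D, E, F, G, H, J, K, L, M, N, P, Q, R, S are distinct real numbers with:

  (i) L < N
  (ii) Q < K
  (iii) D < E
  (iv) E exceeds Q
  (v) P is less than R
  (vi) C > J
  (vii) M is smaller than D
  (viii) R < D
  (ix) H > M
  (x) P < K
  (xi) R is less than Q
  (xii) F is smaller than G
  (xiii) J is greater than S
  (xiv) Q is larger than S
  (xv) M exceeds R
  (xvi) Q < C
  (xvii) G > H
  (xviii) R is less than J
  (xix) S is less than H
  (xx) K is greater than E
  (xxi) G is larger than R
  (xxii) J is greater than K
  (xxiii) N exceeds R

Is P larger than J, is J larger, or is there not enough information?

J

P < R and R < M give P < M.
With M < D: P < R < M < D.
Then D < E extends the chain to E.
With E < K: P < R < M < D < E < K.
Then K < J extends the chain to J.
So J is larger.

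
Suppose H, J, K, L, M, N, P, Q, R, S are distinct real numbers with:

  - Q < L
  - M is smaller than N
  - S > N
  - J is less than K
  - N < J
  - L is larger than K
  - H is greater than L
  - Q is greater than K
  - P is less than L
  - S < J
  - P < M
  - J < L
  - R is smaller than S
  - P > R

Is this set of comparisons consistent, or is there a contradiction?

Every relation is compatible with R < P < M < N < S < J < K < Q < L < H; the set is consistent.

consistent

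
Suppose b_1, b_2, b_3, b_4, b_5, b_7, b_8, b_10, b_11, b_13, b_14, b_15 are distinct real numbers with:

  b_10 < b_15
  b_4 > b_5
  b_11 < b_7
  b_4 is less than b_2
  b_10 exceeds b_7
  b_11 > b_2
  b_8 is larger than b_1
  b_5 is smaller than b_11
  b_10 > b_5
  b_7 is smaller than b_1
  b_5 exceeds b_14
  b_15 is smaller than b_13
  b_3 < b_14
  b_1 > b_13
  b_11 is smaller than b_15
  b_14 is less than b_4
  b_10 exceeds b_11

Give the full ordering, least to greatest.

b_3 < b_14 < b_5 < b_4 < b_2 < b_11 < b_7 < b_10 < b_15 < b_13 < b_1 < b_8

Nothing is placed below b_3, so it is least; from there b_3 < b_14; b_14 < b_5; b_5 < b_4; b_4 < b_2; b_2 < b_11; b_11 < b_7; b_7 < b_10; b_10 < b_15; b_15 < b_13; b_13 < b_1; b_1 < b_8, each given directly.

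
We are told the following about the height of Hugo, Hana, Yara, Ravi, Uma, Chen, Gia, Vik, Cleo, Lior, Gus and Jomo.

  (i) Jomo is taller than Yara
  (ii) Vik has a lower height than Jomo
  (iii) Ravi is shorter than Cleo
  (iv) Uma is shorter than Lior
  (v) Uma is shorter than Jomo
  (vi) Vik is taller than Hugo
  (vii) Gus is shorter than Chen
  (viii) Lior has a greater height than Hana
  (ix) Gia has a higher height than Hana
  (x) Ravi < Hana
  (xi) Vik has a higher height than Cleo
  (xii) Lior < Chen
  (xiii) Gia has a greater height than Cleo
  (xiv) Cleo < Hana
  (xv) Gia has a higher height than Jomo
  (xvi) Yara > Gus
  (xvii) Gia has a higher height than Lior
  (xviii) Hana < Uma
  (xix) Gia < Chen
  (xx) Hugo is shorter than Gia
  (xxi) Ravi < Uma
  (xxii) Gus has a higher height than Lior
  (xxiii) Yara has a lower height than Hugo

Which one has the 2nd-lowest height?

Cleo

The consecutive relations fix a unique order: Ravi < Cleo < Hana < Uma < Lior < Gus < Yara < Hugo < Vik < Jomo < Gia < Chen.
The 2nd smallest is Cleo.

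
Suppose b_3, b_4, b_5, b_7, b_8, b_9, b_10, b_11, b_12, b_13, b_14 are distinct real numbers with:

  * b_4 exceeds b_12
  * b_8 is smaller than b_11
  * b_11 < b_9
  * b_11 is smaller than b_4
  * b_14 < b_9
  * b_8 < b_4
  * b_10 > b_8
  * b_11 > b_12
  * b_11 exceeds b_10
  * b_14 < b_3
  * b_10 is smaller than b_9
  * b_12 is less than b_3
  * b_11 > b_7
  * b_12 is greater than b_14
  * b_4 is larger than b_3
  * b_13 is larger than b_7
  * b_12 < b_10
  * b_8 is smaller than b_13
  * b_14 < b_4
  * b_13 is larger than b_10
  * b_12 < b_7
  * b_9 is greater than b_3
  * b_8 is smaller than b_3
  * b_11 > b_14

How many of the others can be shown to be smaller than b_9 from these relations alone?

Directly below b_9: b_14, b_3, b_10, b_11.
One step further: b_8, b_12, b_7 (7 so far).
Nothing else is reachable below b_9; 7 in all.

7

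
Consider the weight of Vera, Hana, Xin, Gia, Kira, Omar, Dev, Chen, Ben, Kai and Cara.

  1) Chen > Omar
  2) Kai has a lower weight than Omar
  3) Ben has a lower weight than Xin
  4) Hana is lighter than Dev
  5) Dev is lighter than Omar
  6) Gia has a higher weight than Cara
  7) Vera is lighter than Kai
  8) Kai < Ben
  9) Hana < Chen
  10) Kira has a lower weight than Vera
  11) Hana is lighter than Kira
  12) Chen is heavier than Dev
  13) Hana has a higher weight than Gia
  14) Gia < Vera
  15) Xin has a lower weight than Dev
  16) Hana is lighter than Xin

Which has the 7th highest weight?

Vera

The consecutive relations fix a unique order: Cara < Gia < Hana < Kira < Vera < Kai < Ben < Xin < Dev < Omar < Chen.
The 7th largest is Vera.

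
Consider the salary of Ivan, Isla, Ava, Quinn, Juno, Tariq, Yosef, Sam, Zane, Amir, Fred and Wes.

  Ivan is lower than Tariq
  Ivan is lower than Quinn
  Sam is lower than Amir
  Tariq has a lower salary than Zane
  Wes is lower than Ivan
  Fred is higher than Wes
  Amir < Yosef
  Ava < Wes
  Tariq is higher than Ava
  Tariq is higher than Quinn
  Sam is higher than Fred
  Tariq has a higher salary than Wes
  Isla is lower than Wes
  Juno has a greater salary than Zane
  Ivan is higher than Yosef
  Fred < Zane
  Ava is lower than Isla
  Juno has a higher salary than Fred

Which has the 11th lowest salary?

Zane

Piecing the relations together gives one ordering: Ava < Isla < Wes < Fred < Sam < Amir < Yosef < Ivan < Quinn < Tariq < Zane < Juno.
The 11th smallest is Zane.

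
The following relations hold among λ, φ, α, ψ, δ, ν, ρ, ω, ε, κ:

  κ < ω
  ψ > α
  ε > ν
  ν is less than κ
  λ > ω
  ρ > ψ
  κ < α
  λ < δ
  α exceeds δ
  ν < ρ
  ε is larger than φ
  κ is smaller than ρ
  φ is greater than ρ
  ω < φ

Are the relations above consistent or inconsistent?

Every relation is compatible with ν < κ < ω < λ < δ < α < ψ < ρ < φ < ε; the set is consistent.

consistent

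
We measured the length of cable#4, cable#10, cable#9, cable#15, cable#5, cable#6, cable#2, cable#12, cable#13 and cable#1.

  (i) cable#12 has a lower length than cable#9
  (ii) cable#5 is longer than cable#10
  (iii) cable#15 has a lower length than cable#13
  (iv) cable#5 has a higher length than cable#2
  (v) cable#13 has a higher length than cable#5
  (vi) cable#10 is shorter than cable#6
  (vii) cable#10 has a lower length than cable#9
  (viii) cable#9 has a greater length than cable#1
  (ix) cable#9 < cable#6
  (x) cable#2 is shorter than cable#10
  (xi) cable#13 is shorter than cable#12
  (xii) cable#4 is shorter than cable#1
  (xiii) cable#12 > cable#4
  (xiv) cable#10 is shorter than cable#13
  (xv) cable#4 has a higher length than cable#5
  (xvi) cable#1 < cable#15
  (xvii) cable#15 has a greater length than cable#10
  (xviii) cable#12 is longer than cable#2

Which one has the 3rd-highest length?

Chaining the given pairs: cable#2 < cable#10 < cable#5 < cable#4 < cable#1 < cable#15 < cable#13 < cable#12 < cable#9 < cable#6.
Counting 3 from the largest end gives cable#12.

cable#12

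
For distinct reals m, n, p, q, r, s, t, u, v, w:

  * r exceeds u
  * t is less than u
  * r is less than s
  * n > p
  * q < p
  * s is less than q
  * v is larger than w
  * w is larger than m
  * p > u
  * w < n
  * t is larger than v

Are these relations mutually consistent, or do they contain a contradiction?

consistent

Every relation is compatible with m < w < v < t < u < r < s < q < p < n; the set is consistent.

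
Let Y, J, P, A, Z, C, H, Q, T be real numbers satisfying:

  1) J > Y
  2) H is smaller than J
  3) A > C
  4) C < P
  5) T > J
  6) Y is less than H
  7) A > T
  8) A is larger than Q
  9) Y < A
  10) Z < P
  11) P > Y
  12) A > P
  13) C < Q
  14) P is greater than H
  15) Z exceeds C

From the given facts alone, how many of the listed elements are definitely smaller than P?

4

Directly below P: Y, H, C, Z.
Nothing else is reachable below P; 4 in all.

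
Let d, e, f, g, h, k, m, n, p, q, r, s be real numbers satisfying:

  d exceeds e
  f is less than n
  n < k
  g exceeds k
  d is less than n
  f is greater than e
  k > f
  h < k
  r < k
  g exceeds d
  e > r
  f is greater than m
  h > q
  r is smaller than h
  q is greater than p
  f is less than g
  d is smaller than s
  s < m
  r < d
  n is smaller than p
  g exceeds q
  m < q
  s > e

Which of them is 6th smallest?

Chaining the given pairs: r < e < d < s < m < f < n < p < q < h < k < g.
The 6th smallest is f.

f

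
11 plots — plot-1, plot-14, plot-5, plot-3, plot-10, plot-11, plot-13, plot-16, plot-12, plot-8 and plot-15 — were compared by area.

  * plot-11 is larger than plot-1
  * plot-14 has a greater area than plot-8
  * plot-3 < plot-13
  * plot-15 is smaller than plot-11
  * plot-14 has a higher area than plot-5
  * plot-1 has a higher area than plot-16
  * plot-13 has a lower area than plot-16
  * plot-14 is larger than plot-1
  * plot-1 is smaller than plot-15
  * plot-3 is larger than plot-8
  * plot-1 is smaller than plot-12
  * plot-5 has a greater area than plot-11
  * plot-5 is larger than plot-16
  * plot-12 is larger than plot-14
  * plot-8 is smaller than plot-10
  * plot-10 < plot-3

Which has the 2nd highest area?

Piecing the relations together gives one ordering: plot-8 < plot-10 < plot-3 < plot-13 < plot-16 < plot-1 < plot-15 < plot-11 < plot-5 < plot-14 < plot-12.
The 2nd largest is plot-14.

plot-14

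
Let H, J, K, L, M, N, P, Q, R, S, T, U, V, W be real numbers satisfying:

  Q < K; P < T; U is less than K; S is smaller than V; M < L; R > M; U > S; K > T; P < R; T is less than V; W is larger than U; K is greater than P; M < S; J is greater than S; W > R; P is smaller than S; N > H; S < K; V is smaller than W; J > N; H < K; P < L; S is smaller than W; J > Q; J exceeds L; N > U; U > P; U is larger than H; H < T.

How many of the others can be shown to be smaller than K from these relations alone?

From K the given relations immediately reach P, H, T, S, Q, U.
From those, M — 7 in total.
No other element is forced below K by the given relations, so the count is 7.

7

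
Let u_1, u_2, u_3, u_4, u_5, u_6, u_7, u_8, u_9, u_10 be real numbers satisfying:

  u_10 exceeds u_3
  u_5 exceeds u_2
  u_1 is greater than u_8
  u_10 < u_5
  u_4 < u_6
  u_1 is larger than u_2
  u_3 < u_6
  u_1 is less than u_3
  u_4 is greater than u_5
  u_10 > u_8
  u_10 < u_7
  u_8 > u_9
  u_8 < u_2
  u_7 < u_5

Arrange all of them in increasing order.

The consecutive links are each given: u_9 < u_8; u_8 < u_2; u_2 < u_1; u_1 < u_3; u_3 < u_10; u_10 < u_7; u_7 < u_5; u_5 < u_4; u_4 < u_6.

u_9 < u_8 < u_2 < u_1 < u_3 < u_10 < u_7 < u_5 < u_4 < u_6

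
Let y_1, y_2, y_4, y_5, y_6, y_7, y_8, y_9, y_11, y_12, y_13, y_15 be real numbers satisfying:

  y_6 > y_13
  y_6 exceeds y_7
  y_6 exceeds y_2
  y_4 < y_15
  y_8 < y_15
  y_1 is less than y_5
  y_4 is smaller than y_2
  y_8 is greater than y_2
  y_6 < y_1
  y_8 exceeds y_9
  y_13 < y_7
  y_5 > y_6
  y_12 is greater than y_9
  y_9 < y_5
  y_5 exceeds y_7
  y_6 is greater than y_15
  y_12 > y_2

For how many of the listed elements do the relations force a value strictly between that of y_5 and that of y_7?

Chaining upward from y_7 reaches: y_6, y_1.
Chaining downward from y_5 reaches: y_13, y_4, y_2, y_9, y_8, y_15, y_6, y_1.
Strictly between y_7 and y_5 are those in both lists: y_6, y_1 — 2 elements.

2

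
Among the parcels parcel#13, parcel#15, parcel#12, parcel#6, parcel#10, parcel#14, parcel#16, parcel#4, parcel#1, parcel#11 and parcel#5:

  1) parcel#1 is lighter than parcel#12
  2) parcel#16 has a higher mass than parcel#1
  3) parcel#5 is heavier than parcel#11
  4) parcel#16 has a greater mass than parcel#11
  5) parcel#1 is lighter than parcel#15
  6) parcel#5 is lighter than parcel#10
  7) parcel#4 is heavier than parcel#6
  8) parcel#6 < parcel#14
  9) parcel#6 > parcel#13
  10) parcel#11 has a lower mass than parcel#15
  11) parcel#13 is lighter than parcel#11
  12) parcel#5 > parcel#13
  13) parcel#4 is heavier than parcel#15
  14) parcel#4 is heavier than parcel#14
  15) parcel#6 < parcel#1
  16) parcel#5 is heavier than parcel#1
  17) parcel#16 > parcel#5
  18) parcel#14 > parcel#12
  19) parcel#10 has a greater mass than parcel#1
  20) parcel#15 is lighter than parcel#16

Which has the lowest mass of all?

Chaining upward from parcel#13: directly above it, parcel#6, parcel#11, parcel#5; then parcel#1, parcel#15, parcel#16, parcel#14, parcel#4, parcel#10; then parcel#12.
That covers every other element, and nothing is given below parcel#13, so parcel#13 is the lowest mass.

parcel#13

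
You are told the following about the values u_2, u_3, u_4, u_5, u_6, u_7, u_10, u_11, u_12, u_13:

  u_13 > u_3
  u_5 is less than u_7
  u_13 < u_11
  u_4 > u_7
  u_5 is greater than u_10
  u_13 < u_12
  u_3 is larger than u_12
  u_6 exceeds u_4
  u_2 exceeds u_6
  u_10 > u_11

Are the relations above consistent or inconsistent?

inconsistent

Chaining the given relations yields u_12 < u_3 < u_13, so u_12 < u_13. But one relation states u_13 < u_12. These cannot both hold.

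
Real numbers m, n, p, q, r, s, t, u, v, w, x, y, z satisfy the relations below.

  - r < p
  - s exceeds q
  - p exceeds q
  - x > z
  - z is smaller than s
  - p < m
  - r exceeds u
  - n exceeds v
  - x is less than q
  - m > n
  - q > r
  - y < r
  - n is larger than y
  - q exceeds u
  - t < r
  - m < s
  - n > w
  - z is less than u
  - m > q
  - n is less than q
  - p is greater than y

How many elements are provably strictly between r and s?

3

Chaining upward from r reaches: q, p, m.
Chaining downward from s reaches: z, u, v, t, w, y, x, n, q, p, m.
Strictly between r and s are those in both lists: q, p, m — 3 elements.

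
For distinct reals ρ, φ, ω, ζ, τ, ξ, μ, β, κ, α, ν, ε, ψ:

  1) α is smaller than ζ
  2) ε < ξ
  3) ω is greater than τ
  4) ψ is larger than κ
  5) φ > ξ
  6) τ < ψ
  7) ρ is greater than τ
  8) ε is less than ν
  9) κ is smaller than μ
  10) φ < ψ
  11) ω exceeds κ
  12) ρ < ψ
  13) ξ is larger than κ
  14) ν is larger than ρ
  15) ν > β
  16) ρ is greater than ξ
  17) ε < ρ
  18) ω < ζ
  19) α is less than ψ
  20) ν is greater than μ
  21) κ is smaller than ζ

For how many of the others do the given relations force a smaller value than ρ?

Directly below ρ: ε, τ, ξ.
One step further: κ (4 so far).
Nothing else is reachable below ρ; 4 in all.

4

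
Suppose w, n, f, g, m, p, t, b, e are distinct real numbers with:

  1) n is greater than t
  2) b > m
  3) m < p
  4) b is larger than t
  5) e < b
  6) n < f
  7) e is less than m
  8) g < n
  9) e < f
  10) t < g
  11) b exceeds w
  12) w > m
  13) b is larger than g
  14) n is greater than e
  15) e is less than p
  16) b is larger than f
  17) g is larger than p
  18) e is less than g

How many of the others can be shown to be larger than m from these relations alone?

From m the given relations immediately reach p, w, b.
From those, g — 4 in total.
From those, n — 5 in total.
From those, f — 6 in total.
Nothing else is reachable above m; 6 in all.

6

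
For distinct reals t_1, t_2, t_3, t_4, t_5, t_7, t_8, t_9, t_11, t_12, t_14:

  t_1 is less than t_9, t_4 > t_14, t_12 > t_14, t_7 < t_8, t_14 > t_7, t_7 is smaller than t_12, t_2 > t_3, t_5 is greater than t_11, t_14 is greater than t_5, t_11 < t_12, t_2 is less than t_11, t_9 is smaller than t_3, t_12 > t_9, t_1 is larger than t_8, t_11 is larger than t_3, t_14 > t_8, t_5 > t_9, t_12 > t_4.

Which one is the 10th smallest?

Chaining the given pairs: t_7 < t_8 < t_1 < t_9 < t_3 < t_2 < t_11 < t_5 < t_14 < t_4 < t_12.
Counting 10 from the smallest end gives t_4.

t_4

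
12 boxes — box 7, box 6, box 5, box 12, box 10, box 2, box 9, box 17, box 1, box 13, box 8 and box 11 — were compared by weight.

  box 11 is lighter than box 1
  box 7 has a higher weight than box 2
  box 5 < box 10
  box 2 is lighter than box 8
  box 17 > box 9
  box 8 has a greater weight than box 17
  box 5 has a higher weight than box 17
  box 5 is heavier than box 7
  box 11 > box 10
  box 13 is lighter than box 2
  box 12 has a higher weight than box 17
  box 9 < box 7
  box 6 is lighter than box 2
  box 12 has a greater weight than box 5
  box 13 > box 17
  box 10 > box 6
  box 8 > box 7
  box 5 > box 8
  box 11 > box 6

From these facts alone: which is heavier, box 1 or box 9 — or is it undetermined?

box 1

The relevant relations are box 9 < box 17; box 17 < box 13; box 13 < box 2; box 2 < box 7; box 7 < box 8; box 8 < box 5; box 5 < box 10; box 10 < box 11; box 11 < box 1.
Together: box 9 < box 17 < box 13 < box 2 < box 7 < box 8 < box 5 < box 10 < box 11 < box 1.
So box 1 is heavier.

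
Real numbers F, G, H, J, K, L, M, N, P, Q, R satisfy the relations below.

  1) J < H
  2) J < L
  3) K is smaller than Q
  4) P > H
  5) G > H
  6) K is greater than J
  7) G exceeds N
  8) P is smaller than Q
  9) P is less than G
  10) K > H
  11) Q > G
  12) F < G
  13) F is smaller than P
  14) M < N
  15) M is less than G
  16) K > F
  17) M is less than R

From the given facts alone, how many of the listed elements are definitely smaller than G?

6

From G the given relations immediately reach F, H, M, P, N.
From those, J — 6 in total.
Nothing else is reachable below G; 6 in all.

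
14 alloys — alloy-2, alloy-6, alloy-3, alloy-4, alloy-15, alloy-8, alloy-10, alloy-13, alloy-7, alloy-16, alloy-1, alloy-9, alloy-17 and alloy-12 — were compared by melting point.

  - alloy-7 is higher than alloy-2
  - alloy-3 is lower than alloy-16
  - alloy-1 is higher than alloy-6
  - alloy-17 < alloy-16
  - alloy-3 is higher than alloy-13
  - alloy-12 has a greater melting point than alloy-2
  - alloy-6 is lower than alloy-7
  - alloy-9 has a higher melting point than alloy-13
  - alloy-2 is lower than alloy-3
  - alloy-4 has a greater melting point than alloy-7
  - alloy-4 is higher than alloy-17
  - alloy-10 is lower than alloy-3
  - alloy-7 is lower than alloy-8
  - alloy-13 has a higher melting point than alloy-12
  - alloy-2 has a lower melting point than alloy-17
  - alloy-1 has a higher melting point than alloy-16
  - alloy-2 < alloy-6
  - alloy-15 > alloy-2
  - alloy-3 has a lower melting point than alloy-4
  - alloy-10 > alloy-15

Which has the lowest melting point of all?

alloy-6 is not least since alloy-2 < alloy-6; alloy-12 is not least since alloy-2 < alloy-12; alloy-17 is not least since alloy-2 < alloy-17; alloy-13 is not least since alloy-12 < alloy-13; alloy-15 is not least since alloy-2 < alloy-15; alloy-9 is not least since alloy-13 < alloy-9; alloy-7 is not least since alloy-2 < alloy-7; alloy-10 is not least since alloy-15 < alloy-10; alloy-3 is not least since alloy-13 < alloy-3; alloy-8 is not least since alloy-7 < alloy-8; alloy-16 is not least since alloy-3 < alloy-16; alloy-1 is not least since alloy-6 < alloy-1; alloy-4 is not least since alloy-17 < alloy-4.
Only alloy-2 has nothing below it, so alloy-2 is the lowest melting point.

alloy-2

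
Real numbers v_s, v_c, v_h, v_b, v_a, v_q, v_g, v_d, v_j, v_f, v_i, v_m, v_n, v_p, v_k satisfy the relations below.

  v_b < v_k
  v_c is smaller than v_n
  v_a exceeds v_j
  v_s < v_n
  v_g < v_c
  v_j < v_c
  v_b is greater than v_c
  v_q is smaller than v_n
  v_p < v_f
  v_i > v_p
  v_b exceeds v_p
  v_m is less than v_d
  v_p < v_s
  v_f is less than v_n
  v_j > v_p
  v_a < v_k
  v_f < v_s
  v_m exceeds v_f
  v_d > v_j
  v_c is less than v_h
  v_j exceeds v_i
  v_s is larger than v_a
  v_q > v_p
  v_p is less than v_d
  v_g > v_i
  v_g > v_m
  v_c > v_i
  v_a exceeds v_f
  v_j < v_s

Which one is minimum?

v_p

v_i is not least since v_p < v_i; v_j is not least since v_p < v_j; v_f is not least since v_p < v_f; v_m is not least since v_f < v_m; v_g is not least since v_m < v_g; v_q is not least since v_p < v_q; v_a is not least since v_f < v_a; v_s is not least since v_p < v_s; v_c is not least since v_i < v_c; v_n is not least since v_f < v_n; v_h is not least since v_c < v_h; v_b is not least since v_c < v_b; v_d is not least since v_p < v_d; v_k is not least since v_b < v_k.
Only v_p has nothing below it, so v_p is the minimum.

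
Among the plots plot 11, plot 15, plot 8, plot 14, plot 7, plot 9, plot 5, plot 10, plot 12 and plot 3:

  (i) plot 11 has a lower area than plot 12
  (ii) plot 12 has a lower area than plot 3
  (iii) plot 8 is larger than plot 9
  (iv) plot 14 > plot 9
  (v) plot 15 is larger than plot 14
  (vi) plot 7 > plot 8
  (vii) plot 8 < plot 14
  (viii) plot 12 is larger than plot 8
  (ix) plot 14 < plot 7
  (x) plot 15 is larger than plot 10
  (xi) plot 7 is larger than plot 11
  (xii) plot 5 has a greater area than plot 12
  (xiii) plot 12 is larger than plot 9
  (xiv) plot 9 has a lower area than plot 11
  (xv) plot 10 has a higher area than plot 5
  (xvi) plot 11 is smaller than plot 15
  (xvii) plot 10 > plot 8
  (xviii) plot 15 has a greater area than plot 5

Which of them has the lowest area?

plot 9

plot 8 is not least since plot 9 < plot 8; plot 11 is not least since plot 9 < plot 11; plot 14 is not least since plot 9 < plot 14; plot 12 is not least since plot 11 < plot 12; plot 5 is not least since plot 12 < plot 5; plot 10 is not least since plot 5 < plot 10; plot 3 is not least since plot 12 < plot 3; plot 15 is not least since plot 14 < plot 15; plot 7 is not least since plot 8 < plot 7.
Only plot 9 has nothing below it, so plot 9 is the lowest area.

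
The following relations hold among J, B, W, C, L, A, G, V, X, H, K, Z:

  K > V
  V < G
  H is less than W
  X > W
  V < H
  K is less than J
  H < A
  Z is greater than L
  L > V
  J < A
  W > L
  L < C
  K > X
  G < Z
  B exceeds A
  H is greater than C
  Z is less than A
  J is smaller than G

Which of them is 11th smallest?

Piecing the relations together gives one ordering: V < L < C < H < W < X < K < J < G < Z < A < B.
The 11th smallest is A.

A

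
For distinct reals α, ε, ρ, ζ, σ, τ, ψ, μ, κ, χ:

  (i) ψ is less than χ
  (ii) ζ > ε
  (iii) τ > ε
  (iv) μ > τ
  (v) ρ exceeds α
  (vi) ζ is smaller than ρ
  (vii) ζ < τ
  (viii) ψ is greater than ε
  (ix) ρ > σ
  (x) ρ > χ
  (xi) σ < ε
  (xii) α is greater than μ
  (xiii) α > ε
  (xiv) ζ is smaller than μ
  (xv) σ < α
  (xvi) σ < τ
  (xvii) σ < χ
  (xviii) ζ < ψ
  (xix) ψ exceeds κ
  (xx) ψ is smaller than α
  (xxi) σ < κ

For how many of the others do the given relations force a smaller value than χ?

5

The elements the relations force below χ are σ, κ, ε, ζ, ψ — no chain reaches any other.
That is 5.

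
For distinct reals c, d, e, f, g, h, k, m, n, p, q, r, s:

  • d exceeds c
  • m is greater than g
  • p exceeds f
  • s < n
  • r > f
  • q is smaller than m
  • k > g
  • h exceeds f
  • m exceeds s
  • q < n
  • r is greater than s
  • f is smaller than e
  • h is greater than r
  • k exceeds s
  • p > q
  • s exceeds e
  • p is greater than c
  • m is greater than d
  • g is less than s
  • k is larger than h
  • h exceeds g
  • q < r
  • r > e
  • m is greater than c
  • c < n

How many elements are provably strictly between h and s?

1

The relations place s below h. An element lies strictly between them when it is forced above s and also forced below h.
Above s: {r, m, k, n}. Below h: {f, q, e, g, r}.
Intersection: {r} — 1.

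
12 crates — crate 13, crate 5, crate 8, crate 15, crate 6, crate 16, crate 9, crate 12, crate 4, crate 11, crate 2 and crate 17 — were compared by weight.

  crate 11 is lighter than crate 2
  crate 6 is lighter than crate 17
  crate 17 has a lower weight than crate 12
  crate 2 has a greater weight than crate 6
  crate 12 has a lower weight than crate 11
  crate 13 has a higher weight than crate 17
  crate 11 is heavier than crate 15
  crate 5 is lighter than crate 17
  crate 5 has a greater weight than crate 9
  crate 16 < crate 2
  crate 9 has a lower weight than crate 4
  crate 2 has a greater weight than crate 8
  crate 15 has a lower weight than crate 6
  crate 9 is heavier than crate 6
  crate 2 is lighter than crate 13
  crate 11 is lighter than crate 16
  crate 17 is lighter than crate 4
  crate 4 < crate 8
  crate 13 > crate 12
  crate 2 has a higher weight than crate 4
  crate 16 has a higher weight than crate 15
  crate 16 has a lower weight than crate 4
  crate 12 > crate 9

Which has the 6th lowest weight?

The consecutive relations fix a unique order: crate 15 < crate 6 < crate 9 < crate 5 < crate 17 < crate 12 < crate 11 < crate 16 < crate 4 < crate 8 < crate 2 < crate 13.
The 6th smallest is crate 12.

crate 12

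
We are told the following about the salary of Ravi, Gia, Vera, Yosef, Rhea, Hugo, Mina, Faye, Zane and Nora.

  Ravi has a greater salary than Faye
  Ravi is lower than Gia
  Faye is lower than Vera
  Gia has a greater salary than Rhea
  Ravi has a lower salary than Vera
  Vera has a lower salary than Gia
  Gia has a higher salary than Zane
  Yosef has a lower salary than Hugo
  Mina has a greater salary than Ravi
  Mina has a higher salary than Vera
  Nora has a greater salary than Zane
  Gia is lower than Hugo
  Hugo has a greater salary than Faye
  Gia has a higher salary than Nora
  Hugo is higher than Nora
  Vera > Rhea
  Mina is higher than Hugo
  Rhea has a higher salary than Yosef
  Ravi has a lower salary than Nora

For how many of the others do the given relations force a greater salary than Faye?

6

From Faye the given relations immediately reach Ravi, Vera, Hugo.
From those, Nora, Gia, Mina — 6 in total.
Nothing else is reachable above Faye; 6 in all.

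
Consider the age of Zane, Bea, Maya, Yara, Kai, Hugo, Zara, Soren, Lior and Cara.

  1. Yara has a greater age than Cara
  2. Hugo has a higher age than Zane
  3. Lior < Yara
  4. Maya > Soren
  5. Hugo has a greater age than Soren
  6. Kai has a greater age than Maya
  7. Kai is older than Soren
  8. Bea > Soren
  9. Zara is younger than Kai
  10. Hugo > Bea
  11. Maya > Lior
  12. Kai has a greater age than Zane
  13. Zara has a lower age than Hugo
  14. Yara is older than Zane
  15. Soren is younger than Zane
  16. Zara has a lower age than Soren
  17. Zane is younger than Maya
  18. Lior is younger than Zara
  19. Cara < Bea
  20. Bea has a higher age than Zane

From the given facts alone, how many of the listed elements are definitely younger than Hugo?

6

The elements the relations force below Hugo are Lior, Zara, Cara, Soren, Zane, Bea — no chain reaches any other.
That is 6.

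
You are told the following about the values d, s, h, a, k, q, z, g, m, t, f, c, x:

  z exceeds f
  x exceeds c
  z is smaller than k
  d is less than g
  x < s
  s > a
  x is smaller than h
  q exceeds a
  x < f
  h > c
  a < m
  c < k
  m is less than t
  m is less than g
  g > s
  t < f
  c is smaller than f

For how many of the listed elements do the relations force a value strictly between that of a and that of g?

Chaining upward from a reaches: m, t, s, f, q, z, k.
Chaining downward from g reaches: c, x, m, s, d.
Strictly between a and g are those in both lists: m, s — 2 elements.

2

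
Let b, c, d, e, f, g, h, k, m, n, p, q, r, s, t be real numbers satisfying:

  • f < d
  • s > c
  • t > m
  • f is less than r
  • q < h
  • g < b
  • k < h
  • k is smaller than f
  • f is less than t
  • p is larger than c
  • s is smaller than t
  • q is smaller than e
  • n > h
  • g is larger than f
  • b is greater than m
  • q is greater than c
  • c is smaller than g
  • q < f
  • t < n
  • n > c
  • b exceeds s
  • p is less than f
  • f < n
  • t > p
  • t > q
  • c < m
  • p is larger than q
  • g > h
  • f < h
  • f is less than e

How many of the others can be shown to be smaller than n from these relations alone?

From n the given relations immediately reach c, f, h, t.
From those, k, q, s, p, m — 9 in total.
No other element is forced below n by the given relations, so the count is 9.

9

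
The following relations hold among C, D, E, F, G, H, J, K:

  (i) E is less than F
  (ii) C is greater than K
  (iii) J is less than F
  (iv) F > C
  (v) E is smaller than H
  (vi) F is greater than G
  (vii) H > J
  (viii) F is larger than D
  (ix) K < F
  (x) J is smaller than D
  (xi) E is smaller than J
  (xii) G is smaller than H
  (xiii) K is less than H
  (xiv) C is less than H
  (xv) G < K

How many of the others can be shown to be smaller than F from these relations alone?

The elements the relations force below F are G, E, K, C, J, D — no chain reaches any other.
That is 6.

6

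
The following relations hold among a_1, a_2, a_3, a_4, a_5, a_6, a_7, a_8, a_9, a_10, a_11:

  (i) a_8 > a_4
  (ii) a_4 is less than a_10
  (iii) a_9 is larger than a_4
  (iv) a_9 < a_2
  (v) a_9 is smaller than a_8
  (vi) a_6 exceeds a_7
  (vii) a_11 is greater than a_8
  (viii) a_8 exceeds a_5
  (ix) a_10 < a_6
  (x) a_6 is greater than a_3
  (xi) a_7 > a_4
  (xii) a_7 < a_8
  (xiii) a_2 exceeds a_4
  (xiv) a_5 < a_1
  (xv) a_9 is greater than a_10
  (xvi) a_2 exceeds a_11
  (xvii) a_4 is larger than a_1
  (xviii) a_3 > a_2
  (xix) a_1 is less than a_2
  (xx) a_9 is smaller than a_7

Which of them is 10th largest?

The consecutive relations fix a unique order: a_5 < a_1 < a_4 < a_10 < a_9 < a_7 < a_8 < a_11 < a_2 < a_3 < a_6.
Counting 10 from the largest end gives a_1.

a_1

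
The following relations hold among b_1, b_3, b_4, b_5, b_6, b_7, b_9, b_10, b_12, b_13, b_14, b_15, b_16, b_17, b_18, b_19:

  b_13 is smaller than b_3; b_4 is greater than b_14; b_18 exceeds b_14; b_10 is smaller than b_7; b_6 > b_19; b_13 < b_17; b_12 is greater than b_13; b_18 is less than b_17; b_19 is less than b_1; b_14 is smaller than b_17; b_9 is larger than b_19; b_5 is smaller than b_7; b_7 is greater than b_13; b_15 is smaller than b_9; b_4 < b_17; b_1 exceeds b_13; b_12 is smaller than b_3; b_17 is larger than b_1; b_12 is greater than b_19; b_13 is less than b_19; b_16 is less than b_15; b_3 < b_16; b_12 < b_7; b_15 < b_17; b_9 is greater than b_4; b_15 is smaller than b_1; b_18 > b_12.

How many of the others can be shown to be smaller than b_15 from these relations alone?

Directly below b_15: b_16.
One step further: b_3 (2 so far).
One step further: b_13, b_12 (4 so far).
One step further: b_19 (5 so far).
No other element is forced below b_15 by the given relations, so the count is 5.

5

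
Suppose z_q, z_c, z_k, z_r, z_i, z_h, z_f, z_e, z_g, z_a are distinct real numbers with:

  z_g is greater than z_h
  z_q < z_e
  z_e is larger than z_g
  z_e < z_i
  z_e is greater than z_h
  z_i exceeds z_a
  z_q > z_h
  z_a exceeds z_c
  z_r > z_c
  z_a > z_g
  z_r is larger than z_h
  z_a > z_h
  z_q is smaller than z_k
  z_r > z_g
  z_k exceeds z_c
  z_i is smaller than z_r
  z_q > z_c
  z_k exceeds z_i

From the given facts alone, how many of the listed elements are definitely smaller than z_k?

7

The elements the relations force below z_k are z_c, z_h, z_q, z_g, z_e, z_a, z_i — no chain reaches any other.
That is 7.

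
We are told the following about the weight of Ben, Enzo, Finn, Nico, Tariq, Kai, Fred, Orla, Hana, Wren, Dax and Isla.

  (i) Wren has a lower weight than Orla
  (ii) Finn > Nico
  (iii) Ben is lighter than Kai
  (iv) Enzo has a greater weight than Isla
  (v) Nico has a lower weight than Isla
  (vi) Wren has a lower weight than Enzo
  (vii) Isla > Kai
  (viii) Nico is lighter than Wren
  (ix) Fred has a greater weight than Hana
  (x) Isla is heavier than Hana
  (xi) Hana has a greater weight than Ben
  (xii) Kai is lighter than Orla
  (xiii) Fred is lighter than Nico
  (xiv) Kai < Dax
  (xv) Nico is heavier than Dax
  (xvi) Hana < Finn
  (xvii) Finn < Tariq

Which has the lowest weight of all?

Chaining upward from Ben: directly above it, Kai, Hana; then Fred, Dax, Finn, Orla, Isla; then Nico, Tariq, Enzo; then Wren.
That covers every other element, and nothing is given below Ben, so Ben is the lowest weight.

Ben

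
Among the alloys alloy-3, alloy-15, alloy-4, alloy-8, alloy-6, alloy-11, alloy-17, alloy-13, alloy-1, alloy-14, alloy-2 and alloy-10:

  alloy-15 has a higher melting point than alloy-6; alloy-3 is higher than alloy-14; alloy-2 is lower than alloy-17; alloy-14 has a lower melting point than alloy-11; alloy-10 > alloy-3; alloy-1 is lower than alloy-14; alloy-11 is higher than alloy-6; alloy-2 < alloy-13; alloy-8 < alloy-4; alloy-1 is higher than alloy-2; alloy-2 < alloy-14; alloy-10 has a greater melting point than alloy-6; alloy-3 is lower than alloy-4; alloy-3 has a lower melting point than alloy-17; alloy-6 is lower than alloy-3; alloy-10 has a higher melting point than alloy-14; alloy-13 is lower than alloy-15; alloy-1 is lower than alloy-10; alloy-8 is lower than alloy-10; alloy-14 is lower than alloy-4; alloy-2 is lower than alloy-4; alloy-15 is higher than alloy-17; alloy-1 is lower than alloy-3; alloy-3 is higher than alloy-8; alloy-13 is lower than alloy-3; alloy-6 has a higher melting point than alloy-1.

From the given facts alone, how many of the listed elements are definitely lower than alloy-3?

6

From alloy-3 the given relations immediately reach alloy-8, alloy-1, alloy-13, alloy-6, alloy-14.
From those, alloy-2 — 6 in total.
No other element is forced below alloy-3 by the given relations, so the count is 6.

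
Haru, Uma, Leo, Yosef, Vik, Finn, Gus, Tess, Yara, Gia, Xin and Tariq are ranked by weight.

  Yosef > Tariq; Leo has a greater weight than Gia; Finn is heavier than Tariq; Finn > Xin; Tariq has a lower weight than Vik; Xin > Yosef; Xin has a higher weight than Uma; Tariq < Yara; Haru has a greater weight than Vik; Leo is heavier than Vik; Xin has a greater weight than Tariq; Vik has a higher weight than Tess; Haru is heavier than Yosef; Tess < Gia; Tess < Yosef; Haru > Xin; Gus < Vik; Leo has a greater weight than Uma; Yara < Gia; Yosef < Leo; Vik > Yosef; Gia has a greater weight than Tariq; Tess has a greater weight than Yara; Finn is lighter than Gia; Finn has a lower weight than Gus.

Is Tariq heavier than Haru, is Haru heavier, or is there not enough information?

Tariq < Yara and Yara < Tess give Tariq < Tess.
With Tess < Yosef: Tariq < Yara < Tess < Yosef.
With Yosef < Xin: Tariq < Yara < Tess < Yosef < Xin.
With Xin < Finn: Tariq < Yara < Tess < Yosef < Xin < Finn.
With Finn < Gus: Tariq < Yara < Tess < Yosef < Xin < Finn < Gus.
Then Gus < Vik extends the chain to Vik.
With Vik < Haru: Tariq < Yara < Tess < Yosef < Xin < Finn < Gus < Vik < Haru.
So Haru is heavier.

Haru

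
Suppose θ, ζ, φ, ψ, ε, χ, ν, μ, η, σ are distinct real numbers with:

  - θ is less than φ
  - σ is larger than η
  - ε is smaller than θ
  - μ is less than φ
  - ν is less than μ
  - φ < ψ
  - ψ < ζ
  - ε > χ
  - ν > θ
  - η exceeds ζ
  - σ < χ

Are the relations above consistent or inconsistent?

inconsistent

We have η < σ stated directly, yet also σ < χ < ε < θ < ν < μ < φ < ψ < ζ < η by chaining the others — so σ < η. Contradiction.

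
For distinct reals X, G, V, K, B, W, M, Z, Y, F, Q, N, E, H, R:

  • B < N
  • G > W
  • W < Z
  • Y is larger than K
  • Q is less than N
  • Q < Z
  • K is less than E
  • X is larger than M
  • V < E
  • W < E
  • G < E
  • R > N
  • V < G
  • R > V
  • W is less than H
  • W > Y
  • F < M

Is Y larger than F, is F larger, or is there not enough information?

undetermined

Following every chain through F: above F we get M, X.
Y is not reached, and no chain runs the other way from Y to F.
So the given relations leave the order of F and Y undetermined.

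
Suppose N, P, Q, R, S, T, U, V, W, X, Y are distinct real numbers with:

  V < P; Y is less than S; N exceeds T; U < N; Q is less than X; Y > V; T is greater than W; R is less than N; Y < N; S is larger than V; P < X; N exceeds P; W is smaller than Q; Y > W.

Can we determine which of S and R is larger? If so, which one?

Following every chain through R: above R we get N.
S is not reached, and no chain runs the other way from S to R.
So the given relations leave the order of R and S undetermined.

undetermined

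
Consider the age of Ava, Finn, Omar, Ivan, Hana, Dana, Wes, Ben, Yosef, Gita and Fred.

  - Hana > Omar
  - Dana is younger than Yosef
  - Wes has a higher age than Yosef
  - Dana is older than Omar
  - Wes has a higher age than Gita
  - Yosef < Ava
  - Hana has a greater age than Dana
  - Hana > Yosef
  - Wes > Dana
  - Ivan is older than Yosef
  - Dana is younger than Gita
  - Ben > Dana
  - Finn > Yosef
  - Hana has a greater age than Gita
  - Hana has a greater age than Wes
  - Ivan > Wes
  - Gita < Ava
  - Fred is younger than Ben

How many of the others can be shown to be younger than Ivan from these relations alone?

5

The elements the relations force below Ivan are Omar, Dana, Gita, Yosef, Wes — no chain reaches any other.
That is 5.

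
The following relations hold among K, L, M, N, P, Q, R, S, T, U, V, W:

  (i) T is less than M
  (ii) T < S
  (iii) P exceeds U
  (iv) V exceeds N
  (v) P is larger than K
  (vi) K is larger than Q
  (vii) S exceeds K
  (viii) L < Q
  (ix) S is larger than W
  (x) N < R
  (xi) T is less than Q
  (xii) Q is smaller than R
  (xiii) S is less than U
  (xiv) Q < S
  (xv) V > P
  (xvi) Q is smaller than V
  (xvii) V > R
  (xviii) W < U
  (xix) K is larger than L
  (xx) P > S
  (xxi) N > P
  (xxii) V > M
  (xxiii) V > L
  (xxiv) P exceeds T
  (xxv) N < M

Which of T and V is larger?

T < Q and Q < K give T < K.
Then K < S extends the chain to S.
Then S < U extends the chain to U.
With U < P: T < Q < K < S < U < P.
With P < N: T < Q < K < S < U < P < N.
With N < M: T < Q < K < S < U < P < N < M.
With M < V: T < Q < K < S < U < P < N < M < V.
So T < V; V is the larger of the two.

V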